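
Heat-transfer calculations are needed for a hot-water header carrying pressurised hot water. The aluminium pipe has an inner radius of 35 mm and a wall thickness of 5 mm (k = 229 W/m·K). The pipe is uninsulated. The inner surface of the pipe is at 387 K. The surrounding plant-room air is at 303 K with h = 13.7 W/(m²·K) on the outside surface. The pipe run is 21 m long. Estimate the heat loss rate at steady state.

Cylindrical conduction, so R = ln(r₂/r₁)/(2πkL) per layer, in series:
R_aluminium pipe wall = ln(40/35)/(2π×229×21) = 4.419×10^-6 K/W
R_outer film = 1/(h_o·2πr_oL) = 1/(13.7×2π×0.04×21) = 0.01383 K/W
R_total = 0.01383 K/W
Q = ΔT/R_total = 84/0.01383

Q ≈ 6070 W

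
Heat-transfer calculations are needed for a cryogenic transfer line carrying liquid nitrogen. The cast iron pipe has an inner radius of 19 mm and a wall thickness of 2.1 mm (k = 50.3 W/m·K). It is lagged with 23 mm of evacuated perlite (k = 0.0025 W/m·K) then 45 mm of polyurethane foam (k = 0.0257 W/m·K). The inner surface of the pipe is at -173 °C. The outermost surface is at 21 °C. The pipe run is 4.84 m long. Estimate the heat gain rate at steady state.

Q ≈ 18.3 W

Cylindrical conduction, so R = ln(r₂/r₁)/(2πkL) per layer, in series:
R_cast iron pipe wall = ln(21.1/19)/(2π×50.3×4.84) = 6.853×10^-5 K/W
R_evacuated perlite = ln(44.1/21.1)/(2π×0.0025×4.84) = 9.696 K/W
R_polyurethane foam = ln(89.1/44.1)/(2π×0.0257×4.84) = 0.8999 K/W
R_total = 10.6 K/W
Q = ΔT/R_total = 194/10.6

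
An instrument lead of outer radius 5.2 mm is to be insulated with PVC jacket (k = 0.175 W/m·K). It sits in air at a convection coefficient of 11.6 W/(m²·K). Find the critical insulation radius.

For a cylinder r_cr = k/h = 0.175/11.6
r_cr = 15.1 mm; since the bare radius (5.2 mm) is below r_cr, adding a thin layer of insulation will *increase* heat loss.

r_cr ≈ 15.1 mm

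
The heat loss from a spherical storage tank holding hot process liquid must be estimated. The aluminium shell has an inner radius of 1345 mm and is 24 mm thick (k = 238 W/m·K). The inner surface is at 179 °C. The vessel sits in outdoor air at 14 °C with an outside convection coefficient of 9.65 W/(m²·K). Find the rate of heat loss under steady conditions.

Spherical conduction: R = (1/r_in − 1/r_out)/(4πk) per layer; series-sum.
R_aluminium shell = (1/1.345 − 1/1.369)/(4π×238) = 4.358×10^-6 K/W
R_outer film = 1/(h·4πr_o²) = 1/(9.65×4π×1.369²) = 0.0044 K/W
R_total = 0.004404 K/W
Q = ΔT/R_total = 165/0.004404

Q ≈ 37500 W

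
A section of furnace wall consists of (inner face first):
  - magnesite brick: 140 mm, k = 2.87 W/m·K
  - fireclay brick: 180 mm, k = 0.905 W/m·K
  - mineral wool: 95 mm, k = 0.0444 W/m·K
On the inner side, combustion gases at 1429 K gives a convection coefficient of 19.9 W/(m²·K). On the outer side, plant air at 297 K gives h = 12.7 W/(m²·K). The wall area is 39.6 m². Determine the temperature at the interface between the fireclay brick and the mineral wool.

T ≈ 1290 K

Series thermal resistances:
R_inner film = 1/(h_i·A) = 1/(19.9×39.6) = 0.001269 K/W
R_magnesite brick = L/(kA) = 0.14/(2.87×39.6) = 0.001232 K/W
R_fireclay brick = L/(kA) = 0.18/(0.905×39.6) = 0.005023 K/W
R_mineral wool = L/(kA) = 0.095/(0.0444×39.6) = 0.05403 K/W
R_outer film = 1/(h_o·A) = 1/(12.7×39.6) = 0.001988 K/W
R_total = 0.06354 K/W;  Q = ΔT/R_total = 1132/0.06354 = 17810 W
T_interface = T_inner − Q·ΣR(inner→interface) = 1429 − 17800×0.007523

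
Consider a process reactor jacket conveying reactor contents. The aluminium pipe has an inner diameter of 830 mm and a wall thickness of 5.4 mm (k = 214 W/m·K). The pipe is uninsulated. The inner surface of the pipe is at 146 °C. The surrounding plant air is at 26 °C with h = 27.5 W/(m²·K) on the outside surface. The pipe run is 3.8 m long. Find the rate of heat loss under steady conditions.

Q ≈ 33100 W

Per-layer cylindrical resistances, series-summed:
R_aluminium pipe wall = ln(420.4/415)/(2π×214×3.8) = 2.53×10^-6 K/W
R_outer film = 1/(h_o·2πr_oL) = 1/(27.5×2π×0.4204×3.8) = 0.003623 K/W
R_total = 0.003625 K/W
Q = ΔT/R_total = 120/0.003625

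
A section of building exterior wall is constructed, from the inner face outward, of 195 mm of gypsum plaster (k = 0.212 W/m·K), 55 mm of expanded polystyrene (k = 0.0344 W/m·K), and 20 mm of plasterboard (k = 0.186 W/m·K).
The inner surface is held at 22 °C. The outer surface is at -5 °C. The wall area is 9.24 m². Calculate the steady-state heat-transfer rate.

Model the wall as resistances in series:
R_gypsum plaster = L/(kA) = 0.195/(0.212×9.24) = 0.09955 K/W
R_expanded polystyrene = L/(kA) = 0.055/(0.0344×9.24) = 0.173 K/W
R_plasterboard = L/(kA) = 0.02/(0.186×9.24) = 0.01164 K/W
R_total = 0.2842 K/W
Q = ΔT / R_total = 27 / 0.2842

Q ≈ 95 W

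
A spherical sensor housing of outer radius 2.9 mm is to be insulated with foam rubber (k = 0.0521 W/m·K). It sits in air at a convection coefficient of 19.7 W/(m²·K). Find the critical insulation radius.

For a sphere r_cr = 2k/h = 2×0.0521/19.7
r_cr = 5.29 mm; since the bare radius (2.9 mm) is below r_cr, adding a thin layer of insulation will *increase* heat loss.

r_cr ≈ 5.29 mm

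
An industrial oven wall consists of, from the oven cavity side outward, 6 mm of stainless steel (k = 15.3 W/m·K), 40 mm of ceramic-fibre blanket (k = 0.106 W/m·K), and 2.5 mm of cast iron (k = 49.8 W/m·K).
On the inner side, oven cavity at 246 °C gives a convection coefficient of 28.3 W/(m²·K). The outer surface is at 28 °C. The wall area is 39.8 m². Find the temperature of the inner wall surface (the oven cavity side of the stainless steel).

T ≈ 227 °C

Thermal resistances in series:
R_inner film = 1/(h_i·A) = 1/(28.3×39.8) = 8.878×10^-4 K/W
R_stainless steel = L/(kA) = 0.006/(15.3×39.8) = 9.853×10^-6 K/W
R_ceramic-fibre blanket = L/(kA) = 0.04/(0.106×39.8) = 0.009481 K/W
R_cast iron = L/(kA) = 0.0025/(49.8×39.8) = 1.261×10^-6 K/W
R_total = 0.01038 K/W;  Q = ΔT/R_total = 218/0.01038 = 21000 W
T_interface = T_inner − Q·ΣR(inner→interface) = 246 − 21000×8.878×10^-4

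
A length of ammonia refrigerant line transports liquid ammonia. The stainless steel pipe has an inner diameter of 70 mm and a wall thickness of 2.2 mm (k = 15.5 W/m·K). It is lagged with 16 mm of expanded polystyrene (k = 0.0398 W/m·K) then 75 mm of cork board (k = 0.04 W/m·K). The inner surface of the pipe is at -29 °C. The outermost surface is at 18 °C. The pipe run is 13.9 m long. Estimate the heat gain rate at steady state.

Treating each annulus and film as a series resistance:
R_stainless steel pipe wall = ln(37.2/35)/(2π×15.5×13.9) = 4.503×10^-5 K/W
R_expanded polystyrene = ln(53.2/37.2)/(2π×0.0398×13.9) = 0.1029 K/W
R_cork board = ln(128.2/53.2)/(2π×0.04×13.9) = 0.2518 K/W
R_total = 0.3547 K/W
Q = ΔT/R_total = 47/0.3547

Q ≈ 132 W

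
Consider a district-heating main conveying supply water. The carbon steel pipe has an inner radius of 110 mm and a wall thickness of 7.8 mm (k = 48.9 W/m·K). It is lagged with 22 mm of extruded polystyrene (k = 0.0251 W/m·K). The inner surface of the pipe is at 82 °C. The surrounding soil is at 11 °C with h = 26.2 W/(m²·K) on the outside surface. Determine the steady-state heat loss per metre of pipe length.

q′ ≈ 62.9 W/m

For a radial system each layer contributes R = ln(r_out/r_in)/(2πkL); films add R = 1/(hA).
R_carbon steel pipe wall = ln(117.8/110)/(2π×48.9×1) = 2.23×10^-4 K/W
R_extruded polystyrene = ln(139.8/117.8)/(2π×0.0251×1) = 1.086 K/W
R_outer film = 1/(h_o·2πr_oL) = 1/(26.2×2π×0.1398×1) = 0.04345 K/W
R_total = 1.129 K/W
Q = ΔT/R_total = 71/1.129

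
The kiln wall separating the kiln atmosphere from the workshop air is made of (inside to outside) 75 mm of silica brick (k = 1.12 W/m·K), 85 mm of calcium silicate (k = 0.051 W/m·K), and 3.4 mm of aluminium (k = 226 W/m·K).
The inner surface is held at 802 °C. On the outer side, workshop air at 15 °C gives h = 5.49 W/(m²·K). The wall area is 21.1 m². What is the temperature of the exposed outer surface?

T ≈ 89.8 °C

Using the resistance-network approach (series):
R_silica brick = L/(kA) = 0.075/(1.12×21.1) = 0.003174 K/W
R_calcium silicate = L/(kA) = 0.085/(0.051×21.1) = 0.07899 K/W
R_aluminium = L/(kA) = 0.0034/(226×21.1) = 7.13×10^-7 K/W
R_outer film = 1/(h_o·A) = 1/(5.49×21.1) = 0.008633 K/W
R_total = 0.0908 K/W;  Q = ΔT/R_total = 787/0.0908 = 8668 W
T_interface = T_inner − Q·ΣR(inner→interface) = 802 − 8670×0.08216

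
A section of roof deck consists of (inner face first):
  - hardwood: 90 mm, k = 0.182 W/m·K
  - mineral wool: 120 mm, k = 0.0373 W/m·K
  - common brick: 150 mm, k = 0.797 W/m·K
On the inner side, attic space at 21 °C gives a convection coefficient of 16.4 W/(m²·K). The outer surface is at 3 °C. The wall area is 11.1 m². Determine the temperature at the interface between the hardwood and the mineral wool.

Treating each layer as a thermal resistance in series:
R_inner film = 1/(h_i·A) = 1/(16.4×11.1) = 0.005493 K/W
R_hardwood = L/(kA) = 0.09/(0.182×11.1) = 0.04455 K/W
R_mineral wool = L/(kA) = 0.12/(0.0373×11.1) = 0.2898 K/W
R_common brick = L/(kA) = 0.15/(0.797×11.1) = 0.01696 K/W
R_total = 0.3568 K/W;  Q = ΔT/R_total = 18/0.3568 = 50.44 W
T_interface = T_inner − Q·ΣR(inner→interface) = 21 − 50.4×0.05004

T ≈ 18.5 °C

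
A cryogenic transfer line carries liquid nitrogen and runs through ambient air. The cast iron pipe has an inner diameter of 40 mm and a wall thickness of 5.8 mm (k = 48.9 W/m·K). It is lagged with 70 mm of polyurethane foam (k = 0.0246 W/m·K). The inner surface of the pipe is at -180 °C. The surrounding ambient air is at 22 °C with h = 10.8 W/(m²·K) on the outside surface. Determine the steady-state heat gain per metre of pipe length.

Cylindrical conduction, so R = ln(r₂/r₁)/(2πkL) per layer, in series:
R_cast iron pipe wall = ln(25.8/20)/(2π×48.9×1) = 8.288×10^-4 K/W
R_polyurethane foam = ln(95.8/25.8)/(2π×0.0246×1) = 8.488 K/W
R_outer film = 1/(h_o·2πr_oL) = 1/(10.8×2π×0.0958×1) = 0.1538 K/W
R_total = 8.642 K/W
Q = ΔT/R_total = 202/8.642

q′ ≈ 23.4 W/m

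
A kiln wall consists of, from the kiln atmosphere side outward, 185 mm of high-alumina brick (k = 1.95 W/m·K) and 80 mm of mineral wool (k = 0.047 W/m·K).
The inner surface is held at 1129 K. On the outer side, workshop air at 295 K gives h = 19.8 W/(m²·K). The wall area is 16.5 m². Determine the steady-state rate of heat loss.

Treating each layer as a thermal resistance in series:
R_high-alumina brick = L/(kA) = 0.185/(1.95×16.5) = 0.00575 K/W
R_mineral wool = L/(kA) = 0.08/(0.047×16.5) = 0.1032 K/W
R_outer film = 1/(h_o·A) = 1/(19.8×16.5) = 0.003061 K/W
R_total = 0.112 K/W
Q = ΔT / R_total = 834 / 0.112

Q ≈ 7450 W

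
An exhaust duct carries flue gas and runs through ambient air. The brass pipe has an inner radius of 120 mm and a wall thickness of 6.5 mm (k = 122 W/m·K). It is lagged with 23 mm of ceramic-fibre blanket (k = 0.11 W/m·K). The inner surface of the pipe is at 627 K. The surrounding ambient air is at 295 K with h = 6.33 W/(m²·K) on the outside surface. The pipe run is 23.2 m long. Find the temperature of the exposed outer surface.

T ≈ 431 K

Treating each annulus and film as a series resistance:
R_brass pipe wall = ln(126.5/120)/(2π×122×23.2) = 2.966×10^-6 K/W
R_ceramic-fibre blanket = ln(149.5/126.5)/(2π×0.11×23.2) = 0.01042 K/W
R_outer film = 1/(h_o·2πr_oL) = 1/(6.33×2π×0.1495×23.2) = 0.007249 K/W
R_total = 0.01767 K/W
Q = ΔT/R_total = 332/0.01767
Q = 18800 W
T_interface = T_inner − Q·ΣR(inner→interface) = 627 − 18800×0.01042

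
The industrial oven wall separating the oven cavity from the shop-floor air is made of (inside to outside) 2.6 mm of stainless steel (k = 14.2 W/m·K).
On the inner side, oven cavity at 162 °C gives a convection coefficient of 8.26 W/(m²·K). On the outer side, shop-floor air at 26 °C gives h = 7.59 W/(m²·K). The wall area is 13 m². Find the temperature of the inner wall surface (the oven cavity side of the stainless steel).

Series thermal resistances:
R_inner film = 1/(h_i·A) = 1/(8.26×13) = 0.009313 K/W
R_stainless steel = L/(kA) = 0.0026/(14.2×13) = 1.408×10^-5 K/W
R_outer film = 1/(h_o·A) = 1/(7.59×13) = 0.01013 K/W
R_total = 0.01946 K/W;  Q = ΔT/R_total = 136/0.01946 = 6988 W
T_interface = T_inner − Q·ΣR(inner→interface) = 162 − 6990×0.009313

T ≈ 96.9 °C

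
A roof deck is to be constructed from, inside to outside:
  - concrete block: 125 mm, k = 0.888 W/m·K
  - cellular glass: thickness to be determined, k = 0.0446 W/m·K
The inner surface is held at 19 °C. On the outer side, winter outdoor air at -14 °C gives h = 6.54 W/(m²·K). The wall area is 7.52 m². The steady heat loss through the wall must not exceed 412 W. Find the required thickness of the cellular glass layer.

Using the resistance-network approach (series):
R_concrete block = L/(kA) = 0.125/(0.888×7.52) = 0.01872 K/W
R_outer film = 1/(h_o·A) = 1/(6.54×7.52) = 0.02033 K/W
Sum of the known resistances R_other = 0.03905 K/W
Required total resistance R_tot = ΔT/Q_allow = 33/412 = 0.0801 K/W
R_cellular glass = R_tot − R_other = 0.04105 K/W
L = R·k·A = 0.04105×0.0446×7.52

L ≈ 13.8 mm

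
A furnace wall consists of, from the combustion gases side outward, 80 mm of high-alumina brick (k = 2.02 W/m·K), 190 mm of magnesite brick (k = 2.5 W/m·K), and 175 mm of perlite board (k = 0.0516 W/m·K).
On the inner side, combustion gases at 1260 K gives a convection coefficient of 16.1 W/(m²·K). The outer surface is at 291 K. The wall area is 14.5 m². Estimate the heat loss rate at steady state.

Q ≈ 3940 W

Model the wall as resistances in series:
R_inner film = 1/(h_i·A) = 1/(16.1×14.5) = 0.004284 K/W
R_high-alumina brick = L/(kA) = 0.08/(2.02×14.5) = 0.002731 K/W
R_magnesite brick = L/(kA) = 0.19/(2.5×14.5) = 0.005241 K/W
R_perlite board = L/(kA) = 0.175/(0.0516×14.5) = 0.2339 K/W
R_total = 0.2462 K/W
Q = ΔT / R_total = 969 / 0.2462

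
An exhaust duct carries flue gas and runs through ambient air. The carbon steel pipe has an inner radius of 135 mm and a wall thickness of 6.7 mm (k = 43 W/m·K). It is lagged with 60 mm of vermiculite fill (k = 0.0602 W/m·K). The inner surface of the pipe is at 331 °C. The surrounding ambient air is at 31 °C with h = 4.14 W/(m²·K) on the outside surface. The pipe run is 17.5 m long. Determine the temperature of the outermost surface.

Treating each annulus and film as a series resistance:
R_carbon steel pipe wall = ln(141.7/135)/(2π×43×17.5) = 1.024×10^-5 K/W
R_vermiculite fill = ln(201.7/141.7)/(2π×0.0602×17.5) = 0.05334 K/W
R_outer film = 1/(h_o·2πr_oL) = 1/(4.14×2π×0.2017×17.5) = 0.01089 K/W
R_total = 0.06424 K/W
Q = ΔT/R_total = 300/0.06424
Q = 4670 W
T_interface = T_inner − Q·ΣR(inner→interface) = 331 − 4670×0.05335

T ≈ 81.9 °C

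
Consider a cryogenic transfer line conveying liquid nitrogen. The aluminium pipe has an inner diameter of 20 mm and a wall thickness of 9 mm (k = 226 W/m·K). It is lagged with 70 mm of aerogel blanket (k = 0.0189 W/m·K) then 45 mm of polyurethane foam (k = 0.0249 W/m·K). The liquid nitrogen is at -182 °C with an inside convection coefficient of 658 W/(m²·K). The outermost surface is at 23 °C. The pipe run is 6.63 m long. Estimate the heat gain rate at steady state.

Treating each annulus and film as a series resistance:
R_inner film = 1/(h_i·2πr₁L) = 1/(658×2π×0.01×6.63) = 0.003648 K/W
R_aluminium pipe wall = ln(19/10)/(2π×226×6.63) = 6.818×10^-5 K/W
R_aerogel blanket = ln(89/19)/(2π×0.0189×6.63) = 1.961 K/W
R_polyurethane foam = ln(134/89)/(2π×0.0249×6.63) = 0.3945 K/W
R_total = 2.36 K/W
Q = ΔT/R_total = 205/2.36

Q ≈ 86.9 W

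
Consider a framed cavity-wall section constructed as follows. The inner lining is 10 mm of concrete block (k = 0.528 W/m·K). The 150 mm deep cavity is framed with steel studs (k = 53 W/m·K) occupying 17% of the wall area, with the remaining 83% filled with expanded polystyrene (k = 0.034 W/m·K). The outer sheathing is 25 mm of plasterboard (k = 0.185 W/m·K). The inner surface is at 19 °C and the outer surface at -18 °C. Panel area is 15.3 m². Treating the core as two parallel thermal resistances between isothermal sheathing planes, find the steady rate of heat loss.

Sheathing layers in series; stud and cavity paths in parallel between them.
R_inner = 0.01/(0.528×15.3) = 0.001238 K/W
R_stud  = 0.15/(53×0.17×15.3) = 0.001088 K/W
R_cav   = 0.15/(0.034×0.83×15.3) = 0.3474 K/W
1/R_core = 1/R_stud + 1/R_cav → R_core = 0.001085 K/W
R_outer = 0.025/(0.185×15.3) = 0.008832 K/W
R_total = 0.01115 K/W
Q = ΔT/R_total = 37/0.01115

Q ≈ 3320 W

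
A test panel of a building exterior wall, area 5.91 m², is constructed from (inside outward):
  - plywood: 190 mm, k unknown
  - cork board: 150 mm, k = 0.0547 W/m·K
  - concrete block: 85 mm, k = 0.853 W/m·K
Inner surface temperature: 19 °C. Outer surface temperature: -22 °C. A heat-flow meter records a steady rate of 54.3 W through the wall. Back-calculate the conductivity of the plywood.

k ≈ 0.117 W/(m·K)

Model the wall as resistances in series:
R_cork board = L/(kA) = 0.15/(0.0547×5.91) = 0.464 K/W
R_concrete block = L/(kA) = 0.085/(0.853×5.91) = 0.01686 K/W
Sum of known resistances R_other = 0.4809 K/W
Total R = ΔT/Q = 41/54.3 = 0.7551 K/W
R_plywood = R_total − R_other = 0.2742 K/W
k = L/(R·A) = 0.19/(0.2742×5.91)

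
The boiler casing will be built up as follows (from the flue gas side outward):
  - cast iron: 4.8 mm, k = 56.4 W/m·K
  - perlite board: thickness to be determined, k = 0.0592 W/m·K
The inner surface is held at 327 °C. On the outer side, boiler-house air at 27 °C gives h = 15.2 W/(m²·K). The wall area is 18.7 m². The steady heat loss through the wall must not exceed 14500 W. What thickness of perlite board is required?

L ≈ 19 mm

Thermal resistances in series:
R_cast iron = L/(kA) = 0.0048/(56.4×18.7) = 4.551×10^-6 K/W
R_outer film = 1/(h_o·A) = 1/(15.2×18.7) = 0.003518 K/W
Sum of the known resistances R_other = 0.003523 K/W
Required total resistance R_tot = ΔT/Q_allow = 300/14500 = 0.02069 K/W
R_perlite board = R_tot − R_other = 0.01717 K/W
L = R·k·A = 0.01717×0.0592×18.7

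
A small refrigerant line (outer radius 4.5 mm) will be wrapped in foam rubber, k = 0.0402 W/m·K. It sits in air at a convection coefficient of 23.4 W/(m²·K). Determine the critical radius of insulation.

For a cylinder r_cr = k/h = 0.0402/23.4
r_cr = 1.72 mm; since the bare radius (4.5 mm) is above r_cr, any added insulation will reduce heat loss.

r_cr ≈ 1.72 mm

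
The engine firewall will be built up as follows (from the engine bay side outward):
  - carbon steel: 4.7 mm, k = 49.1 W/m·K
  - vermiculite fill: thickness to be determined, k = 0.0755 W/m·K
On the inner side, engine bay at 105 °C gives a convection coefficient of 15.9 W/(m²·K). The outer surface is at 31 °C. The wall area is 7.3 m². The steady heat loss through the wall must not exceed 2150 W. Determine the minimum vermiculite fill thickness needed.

L ≈ 14.2 mm

Series thermal resistances:
R_inner film = 1/(h_i·A) = 1/(15.9×7.3) = 0.008615 K/W
R_carbon steel = L/(kA) = 0.0047/(49.1×7.3) = 1.311×10^-5 K/W
Sum of the known resistances R_other = 0.008629 K/W
Required total resistance R_tot = ΔT/Q_allow = 74/2150 = 0.03442 K/W
R_vermiculite fill = R_tot − R_other = 0.02579 K/W
L = R·k·A = 0.02579×0.0755×7.3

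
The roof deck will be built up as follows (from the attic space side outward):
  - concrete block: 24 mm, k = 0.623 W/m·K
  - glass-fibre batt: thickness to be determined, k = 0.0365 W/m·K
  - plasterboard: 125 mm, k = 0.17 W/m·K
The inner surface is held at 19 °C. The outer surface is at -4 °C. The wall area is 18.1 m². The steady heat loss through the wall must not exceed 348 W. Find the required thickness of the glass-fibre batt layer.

L ≈ 15.4 mm

Series thermal resistances:
R_concrete block = L/(kA) = 0.024/(0.623×18.1) = 0.002128 K/W
R_plasterboard = L/(kA) = 0.125/(0.17×18.1) = 0.04062 K/W
Sum of the known resistances R_other = 0.04275 K/W
Required total resistance R_tot = ΔT/Q_allow = 23/348 = 0.06609 K/W
R_glass-fibre batt = R_tot − R_other = 0.02334 K/W
L = R·k·A = 0.02334×0.0365×18.1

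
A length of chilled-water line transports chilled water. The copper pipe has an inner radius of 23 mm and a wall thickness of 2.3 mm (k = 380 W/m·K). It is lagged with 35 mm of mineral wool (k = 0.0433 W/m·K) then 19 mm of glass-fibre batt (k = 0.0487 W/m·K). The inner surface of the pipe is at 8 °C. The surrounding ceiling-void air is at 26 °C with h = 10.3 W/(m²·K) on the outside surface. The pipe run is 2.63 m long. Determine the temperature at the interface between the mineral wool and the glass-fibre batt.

Per-layer cylindrical resistances, series-summed:
R_copper pipe wall = ln(25.3/23)/(2π×380×2.63) = 1.518×10^-5 K/W
R_mineral wool = ln(60.3/25.3)/(2π×0.0433×2.63) = 1.214 K/W
R_glass-fibre batt = ln(79.3/60.3)/(2π×0.0487×2.63) = 0.3404 K/W
R_outer film = 1/(h_o·2πr_oL) = 1/(10.3×2π×0.0793×2.63) = 0.07409 K/W
R_total = 1.628 K/W
Q = ΔT/R_total = 18/1.628
Q = 11.1 W
T_interface = T_inner + Q·ΣR(inner→interface) = 8 + 11.1×1.214

T ≈ 21.4 °C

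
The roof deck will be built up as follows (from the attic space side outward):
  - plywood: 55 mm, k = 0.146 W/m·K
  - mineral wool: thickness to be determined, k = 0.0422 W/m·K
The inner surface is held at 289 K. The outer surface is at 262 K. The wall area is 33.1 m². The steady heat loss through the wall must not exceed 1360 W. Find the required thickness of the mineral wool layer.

Thermal resistances in series:
R_plywood = L/(kA) = 0.055/(0.146×33.1) = 0.01138 K/W
Sum of the known resistances R_other = 0.01138 K/W
Required total resistance R_tot = ΔT/Q_allow = 27/1360 = 0.01985 K/W
R_mineral wool = R_tot − R_other = 0.008472 K/W
L = R·k·A = 0.008472×0.0422×33.1

L ≈ 11.8 mm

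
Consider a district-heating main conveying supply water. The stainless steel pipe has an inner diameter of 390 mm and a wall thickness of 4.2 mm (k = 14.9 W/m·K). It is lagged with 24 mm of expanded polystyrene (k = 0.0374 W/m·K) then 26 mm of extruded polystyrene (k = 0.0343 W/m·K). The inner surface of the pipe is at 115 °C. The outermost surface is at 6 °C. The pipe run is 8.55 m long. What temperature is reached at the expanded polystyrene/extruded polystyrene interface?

T ≈ 62 °C

Per-layer cylindrical resistances, series-summed:
R_stainless steel pipe wall = ln(199.2/195)/(2π×14.9×8.55) = 2.662×10^-5 K/W
R_expanded polystyrene = ln(223.2/199.2)/(2π×0.0374×8.55) = 0.05662 K/W
R_extruded polystyrene = ln(249.2/223.2)/(2π×0.0343×8.55) = 0.0598 K/W
R_total = 0.1164 K/W
Q = ΔT/R_total = 109/0.1164
Q = 936 W
T_interface = T_inner − Q·ΣR(inner→interface) = 115 − 936×0.05665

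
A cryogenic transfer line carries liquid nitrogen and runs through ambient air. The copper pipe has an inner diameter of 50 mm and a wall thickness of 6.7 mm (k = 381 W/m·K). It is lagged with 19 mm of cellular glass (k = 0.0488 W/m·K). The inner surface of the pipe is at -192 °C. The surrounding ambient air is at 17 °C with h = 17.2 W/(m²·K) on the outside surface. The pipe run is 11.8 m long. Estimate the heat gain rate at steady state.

Q ≈ 1440 W

Treating each annulus and film as a series resistance:
R_copper pipe wall = ln(31.7/25)/(2π×381×11.8) = 8.406×10^-6 K/W
R_cellular glass = ln(50.7/31.7)/(2π×0.0488×11.8) = 0.1298 K/W
R_outer film = 1/(h_o·2πr_oL) = 1/(17.2×2π×0.0507×11.8) = 0.01547 K/W
R_total = 0.1453 K/W
Q = ΔT/R_total = 209/0.1453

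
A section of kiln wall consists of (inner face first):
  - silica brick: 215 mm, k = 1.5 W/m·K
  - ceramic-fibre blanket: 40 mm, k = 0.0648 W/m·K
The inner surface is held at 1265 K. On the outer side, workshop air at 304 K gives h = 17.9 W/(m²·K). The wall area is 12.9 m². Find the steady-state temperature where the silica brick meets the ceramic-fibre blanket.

T ≈ 1100 K

Series thermal resistances:
R_silica brick = L/(kA) = 0.215/(1.5×12.9) = 0.01111 K/W
R_ceramic-fibre blanket = L/(kA) = 0.04/(0.0648×12.9) = 0.04785 K/W
R_outer film = 1/(h_o·A) = 1/(17.9×12.9) = 0.004331 K/W
R_total = 0.06329 K/W;  Q = ΔT/R_total = 961/0.06329 = 15180 W
T_interface = T_inner − Q·ΣR(inner→interface) = 1265 − 15200×0.01111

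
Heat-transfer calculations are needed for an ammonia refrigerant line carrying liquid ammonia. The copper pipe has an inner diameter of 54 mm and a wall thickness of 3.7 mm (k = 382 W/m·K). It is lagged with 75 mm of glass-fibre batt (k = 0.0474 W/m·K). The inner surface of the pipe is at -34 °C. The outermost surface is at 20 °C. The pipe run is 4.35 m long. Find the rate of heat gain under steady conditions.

For a radial system each layer contributes R = ln(r_out/r_in)/(2πkL); films add R = 1/(hA).
R_copper pipe wall = ln(30.7/27)/(2π×382×4.35) = 1.23×10^-5 K/W
R_glass-fibre batt = ln(105.7/30.7)/(2π×0.0474×4.35) = 0.9543 K/W
R_total = 0.9543 K/W
Q = ΔT/R_total = 54/0.9543

Q ≈ 56.6 W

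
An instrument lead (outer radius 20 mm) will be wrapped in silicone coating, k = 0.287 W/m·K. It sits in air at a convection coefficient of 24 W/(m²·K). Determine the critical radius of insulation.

r_cr ≈ 12 mm

For a cylinder r_cr = k/h = 0.287/24
r_cr = 12 mm; since the bare radius (20 mm) is above r_cr, any added insulation will reduce heat loss.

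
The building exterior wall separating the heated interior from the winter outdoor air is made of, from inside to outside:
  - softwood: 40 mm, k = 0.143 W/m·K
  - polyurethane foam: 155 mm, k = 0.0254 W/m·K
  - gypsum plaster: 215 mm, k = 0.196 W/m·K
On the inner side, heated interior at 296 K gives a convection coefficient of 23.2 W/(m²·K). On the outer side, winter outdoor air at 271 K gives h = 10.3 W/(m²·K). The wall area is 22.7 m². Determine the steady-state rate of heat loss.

Series thermal resistances:
R_inner film = 1/(h_i·A) = 1/(23.2×22.7) = 0.001899 K/W
R_softwood = L/(kA) = 0.04/(0.143×22.7) = 0.01232 K/W
R_polyurethane foam = L/(kA) = 0.155/(0.0254×22.7) = 0.2688 K/W
R_gypsum plaster = L/(kA) = 0.215/(0.196×22.7) = 0.04832 K/W
R_outer film = 1/(h_o·A) = 1/(10.3×22.7) = 0.004277 K/W
R_total = 0.3356 K/W
Q = ΔT / R_total = 25 / 0.3356

Q ≈ 74.5 W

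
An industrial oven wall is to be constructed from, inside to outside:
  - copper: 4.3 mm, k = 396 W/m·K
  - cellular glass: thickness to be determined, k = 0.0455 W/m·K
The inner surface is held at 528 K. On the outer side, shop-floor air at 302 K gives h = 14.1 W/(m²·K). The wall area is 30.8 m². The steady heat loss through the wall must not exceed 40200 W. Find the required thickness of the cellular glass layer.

Model the wall as resistances in series:
R_copper = L/(kA) = 0.0043/(396×30.8) = 3.526×10^-7 K/W
R_outer film = 1/(h_o·A) = 1/(14.1×30.8) = 0.002303 K/W
Sum of the known resistances R_other = 0.002303 K/W
Required total resistance R_tot = ΔT/Q_allow = 226/40200 = 0.005622 K/W
R_cellular glass = R_tot − R_other = 0.003319 K/W
L = R·k·A = 0.003319×0.0455×30.8

L ≈ 4.65 mm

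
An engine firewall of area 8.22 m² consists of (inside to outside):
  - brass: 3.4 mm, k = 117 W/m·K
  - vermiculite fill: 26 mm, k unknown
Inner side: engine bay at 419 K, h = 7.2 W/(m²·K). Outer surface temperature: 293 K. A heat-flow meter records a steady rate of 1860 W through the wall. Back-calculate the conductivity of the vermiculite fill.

k ≈ 0.0622 W/(m·K)

Model the wall as resistances in series:
R_inner film = 1/(h_i·A) = 1/(7.2×8.22) = 0.0169 K/W
R_brass = L/(kA) = 0.0034/(117×8.22) = 3.535×10^-6 K/W
Sum of known resistances R_other = 0.0169 K/W
Total R = ΔT/Q = 126/1860 = 0.06774 K/W
R_vermiculite fill = R_total − R_other = 0.05084 K/W
k = L/(R·A) = 0.026/(0.05084×8.22)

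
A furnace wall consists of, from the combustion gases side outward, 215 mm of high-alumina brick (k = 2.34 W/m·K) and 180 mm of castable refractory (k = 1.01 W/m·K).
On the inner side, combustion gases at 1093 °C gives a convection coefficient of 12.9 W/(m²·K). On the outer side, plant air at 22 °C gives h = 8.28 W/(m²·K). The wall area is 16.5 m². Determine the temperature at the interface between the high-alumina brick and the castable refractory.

T ≈ 706 °C

Thermal resistances in series:
R_inner film = 1/(h_i·A) = 1/(12.9×16.5) = 0.004698 K/W
R_high-alumina brick = L/(kA) = 0.215/(2.34×16.5) = 0.005569 K/W
R_castable refractory = L/(kA) = 0.18/(1.01×16.5) = 0.0108 K/W
R_outer film = 1/(h_o·A) = 1/(8.28×16.5) = 0.00732 K/W
R_total = 0.02839 K/W;  Q = ΔT/R_total = 1071/0.02839 = 37730 W
T_interface = T_inner − Q·ΣR(inner→interface) = 1093 − 37700×0.01027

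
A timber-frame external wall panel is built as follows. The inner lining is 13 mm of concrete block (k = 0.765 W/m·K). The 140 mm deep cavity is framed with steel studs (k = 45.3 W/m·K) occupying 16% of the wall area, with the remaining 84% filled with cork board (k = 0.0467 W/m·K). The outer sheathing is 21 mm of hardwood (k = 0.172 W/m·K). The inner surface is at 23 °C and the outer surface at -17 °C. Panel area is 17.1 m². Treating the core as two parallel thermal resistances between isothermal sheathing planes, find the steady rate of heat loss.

Sheathing layers in series; stud and cavity paths in parallel between them.
R_inner = 0.013/(0.765×17.1) = 9.938×10^-4 K/W
R_stud  = 0.14/(45.3×0.16×17.1) = 0.00113 K/W
R_cav   = 0.14/(0.0467×0.84×17.1) = 0.2087 K/W
1/R_core = 1/R_stud + 1/R_cav → R_core = 0.001123 K/W
R_outer = 0.021/(0.172×17.1) = 0.00714 K/W
R_total = 0.009257 K/W
Q = ΔT/R_total = 40/0.009257

Q ≈ 4320 W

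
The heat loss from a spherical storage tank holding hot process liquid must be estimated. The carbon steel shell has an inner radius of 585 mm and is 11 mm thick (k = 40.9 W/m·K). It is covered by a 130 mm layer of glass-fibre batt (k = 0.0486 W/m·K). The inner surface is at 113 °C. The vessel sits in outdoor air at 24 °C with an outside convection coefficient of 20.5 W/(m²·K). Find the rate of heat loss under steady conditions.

Q ≈ 178 W

For a spherical shell R = (1/r₁ − 1/r₂)/(4πk); film R = 1/(h·4πr²). In series:
R_carbon steel shell = (1/0.585 − 1/0.596)/(4π×40.9) = 6.138×10^-5 K/W
R_glass-fibre batt = (1/0.596 − 1/0.726)/(4π×0.0486) = 0.4919 K/W
R_outer film = 1/(h·4πr_o²) = 1/(20.5×4π×0.726²) = 0.007365 K/W
R_total = 0.4994 K/W
Q = ΔT/R_total = 89/0.4994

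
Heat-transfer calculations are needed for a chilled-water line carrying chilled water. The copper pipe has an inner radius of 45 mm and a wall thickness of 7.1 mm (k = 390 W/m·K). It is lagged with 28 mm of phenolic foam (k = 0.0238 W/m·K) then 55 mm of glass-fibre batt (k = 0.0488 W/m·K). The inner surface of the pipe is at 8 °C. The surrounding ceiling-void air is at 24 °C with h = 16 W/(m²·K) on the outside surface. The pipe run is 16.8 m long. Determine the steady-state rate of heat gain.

Cylindrical conduction, so R = ln(r₂/r₁)/(2πkL) per layer, in series:
R_copper pipe wall = ln(52.1/45)/(2π×390×16.8) = 3.559×10^-6 K/W
R_phenolic foam = ln(80.1/52.1)/(2π×0.0238×16.8) = 0.1712 K/W
R_glass-fibre batt = ln(135.1/80.1)/(2π×0.0488×16.8) = 0.1015 K/W
R_outer film = 1/(h_o·2πr_oL) = 1/(16×2π×0.1351×16.8) = 0.004383 K/W
R_total = 0.2771 K/W
Q = ΔT/R_total = 16/0.2771

Q ≈ 57.7 W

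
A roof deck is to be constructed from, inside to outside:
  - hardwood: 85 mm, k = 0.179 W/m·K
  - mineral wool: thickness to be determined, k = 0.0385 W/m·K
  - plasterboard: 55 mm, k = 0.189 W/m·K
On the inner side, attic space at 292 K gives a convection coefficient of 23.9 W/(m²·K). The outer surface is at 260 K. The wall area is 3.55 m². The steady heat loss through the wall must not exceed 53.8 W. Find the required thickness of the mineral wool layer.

Treating each layer as a thermal resistance in series:
R_inner film = 1/(h_i·A) = 1/(23.9×3.55) = 0.01179 K/W
R_hardwood = L/(kA) = 0.085/(0.179×3.55) = 0.1338 K/W
R_plasterboard = L/(kA) = 0.055/(0.189×3.55) = 0.08197 K/W
Sum of the known resistances R_other = 0.2275 K/W
Required total resistance R_tot = ΔT/Q_allow = 32/53.8 = 0.5948 K/W
R_mineral wool = R_tot − R_other = 0.3673 K/W
L = R·k·A = 0.3673×0.0385×3.55

L ≈ 50.2 mm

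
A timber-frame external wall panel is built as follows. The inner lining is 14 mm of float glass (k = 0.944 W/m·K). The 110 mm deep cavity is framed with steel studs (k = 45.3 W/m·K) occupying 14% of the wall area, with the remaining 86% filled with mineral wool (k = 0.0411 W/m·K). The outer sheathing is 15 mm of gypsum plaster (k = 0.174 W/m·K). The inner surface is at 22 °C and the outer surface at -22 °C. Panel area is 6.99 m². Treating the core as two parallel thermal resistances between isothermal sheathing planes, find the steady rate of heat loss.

Q ≈ 2600 W

Sheathing layers in series; stud and cavity paths in parallel between them.
R_inner = 0.014/(0.944×6.99) = 0.002122 K/W
R_stud  = 0.11/(45.3×0.14×6.99) = 0.002481 K/W
R_cav   = 0.11/(0.0411×0.86×6.99) = 0.4452 K/W
1/R_core = 1/R_stud + 1/R_cav → R_core = 0.002468 K/W
R_outer = 0.015/(0.174×6.99) = 0.01233 K/W
R_total = 0.01692 K/W
Q = ΔT/R_total = 44/0.01692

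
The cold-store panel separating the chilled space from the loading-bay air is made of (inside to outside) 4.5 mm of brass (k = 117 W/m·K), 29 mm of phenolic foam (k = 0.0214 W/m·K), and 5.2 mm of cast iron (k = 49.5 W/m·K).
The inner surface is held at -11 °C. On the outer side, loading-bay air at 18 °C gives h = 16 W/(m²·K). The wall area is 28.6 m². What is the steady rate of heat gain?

Series thermal resistances:
R_brass = L/(kA) = 0.0045/(117×28.6) = 1.345×10^-6 K/W
R_phenolic foam = L/(kA) = 0.029/(0.0214×28.6) = 0.04738 K/W
R_cast iron = L/(kA) = 0.0052/(49.5×28.6) = 3.673×10^-6 K/W
R_outer film = 1/(h_o·A) = 1/(16×28.6) = 0.002185 K/W
R_total = 0.04957 K/W
Q = ΔT / R_total = 29 / 0.04957

Q ≈ 585 W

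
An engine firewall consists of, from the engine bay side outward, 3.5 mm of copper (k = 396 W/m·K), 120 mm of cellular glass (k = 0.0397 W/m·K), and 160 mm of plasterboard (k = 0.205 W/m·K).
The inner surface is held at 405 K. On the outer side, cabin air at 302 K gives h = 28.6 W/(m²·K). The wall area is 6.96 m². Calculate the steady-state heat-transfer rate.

Treating each layer as a thermal resistance in series:
R_copper = L/(kA) = 0.0035/(396×6.96) = 1.27×10^-6 K/W
R_cellular glass = L/(kA) = 0.12/(0.0397×6.96) = 0.4343 K/W
R_plasterboard = L/(kA) = 0.16/(0.205×6.96) = 0.1121 K/W
R_outer film = 1/(h_o·A) = 1/(28.6×6.96) = 0.005024 K/W
R_total = 0.5515 K/W
Q = ΔT / R_total = 103 / 0.5515

Q ≈ 187 W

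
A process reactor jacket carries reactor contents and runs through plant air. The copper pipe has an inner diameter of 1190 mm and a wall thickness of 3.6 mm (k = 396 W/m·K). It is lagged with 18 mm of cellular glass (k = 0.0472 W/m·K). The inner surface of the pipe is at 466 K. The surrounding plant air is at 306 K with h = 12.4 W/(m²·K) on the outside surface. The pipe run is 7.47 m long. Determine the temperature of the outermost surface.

Per-layer cylindrical resistances, series-summed:
R_copper pipe wall = ln(598.6/595)/(2π×396×7.47) = 3.245×10^-7 K/W
R_cellular glass = ln(616.6/598.6)/(2π×0.0472×7.47) = 0.01337 K/W
R_outer film = 1/(h_o·2πr_oL) = 1/(12.4×2π×0.6166×7.47) = 0.002787 K/W
R_total = 0.01616 K/W
Q = ΔT/R_total = 160/0.01616
Q = 9900 W
T_interface = T_inner − Q·ΣR(inner→interface) = 466 − 9900×0.01337

T ≈ 334 K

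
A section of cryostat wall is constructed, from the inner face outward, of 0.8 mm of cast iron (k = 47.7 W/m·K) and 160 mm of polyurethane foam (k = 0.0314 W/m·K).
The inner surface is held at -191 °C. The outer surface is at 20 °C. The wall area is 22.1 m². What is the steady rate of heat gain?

Q ≈ 915 W

Thermal resistances in series:
R_cast iron = L/(kA) = 0.0008/(47.7×22.1) = 7.589×10^-7 K/W
R_polyurethane foam = L/(kA) = 0.16/(0.0314×22.1) = 0.2306 K/W
R_total = 0.2306 K/W
Q = ΔT / R_total = 211 / 0.2306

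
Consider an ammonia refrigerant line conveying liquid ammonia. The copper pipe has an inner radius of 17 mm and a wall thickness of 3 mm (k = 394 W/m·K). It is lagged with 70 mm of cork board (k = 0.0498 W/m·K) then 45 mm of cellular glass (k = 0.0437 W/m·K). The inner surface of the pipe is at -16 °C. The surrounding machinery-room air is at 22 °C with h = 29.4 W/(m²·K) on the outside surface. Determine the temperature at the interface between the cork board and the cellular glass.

Cylindrical conduction, so R = ln(r₂/r₁)/(2πkL) per layer, in series:
R_copper pipe wall = ln(20/17)/(2π×394×1) = 6.565×10^-5 K/W
R_cork board = ln(90/20)/(2π×0.0498×1) = 4.807 K/W
R_cellular glass = ln(135/90)/(2π×0.0437×1) = 1.477 K/W
R_outer film = 1/(h_o·2πr_oL) = 1/(29.4×2π×0.135×1) = 0.0401 K/W
R_total = 6.324 K/W
Q = ΔT/R_total = 38/6.324
Q = 6.01 W/m
T_interface = T_inner + Q·ΣR(inner→interface) = -16 + 6.01×4.807

T ≈ 12.9 °C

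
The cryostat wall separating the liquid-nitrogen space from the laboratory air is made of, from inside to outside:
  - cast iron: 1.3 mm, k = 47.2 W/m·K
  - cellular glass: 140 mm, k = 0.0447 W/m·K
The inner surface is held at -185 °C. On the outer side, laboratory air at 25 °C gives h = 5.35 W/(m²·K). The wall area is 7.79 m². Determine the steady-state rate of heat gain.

Model the wall as resistances in series:
R_cast iron = L/(kA) = 0.0013/(47.2×7.79) = 3.536×10^-6 K/W
R_cellular glass = L/(kA) = 0.14/(0.0447×7.79) = 0.4021 K/W
R_outer film = 1/(h_o·A) = 1/(5.35×7.79) = 0.02399 K/W
R_total = 0.4261 K/W
Q = ΔT / R_total = 210 / 0.4261

Q ≈ 493 W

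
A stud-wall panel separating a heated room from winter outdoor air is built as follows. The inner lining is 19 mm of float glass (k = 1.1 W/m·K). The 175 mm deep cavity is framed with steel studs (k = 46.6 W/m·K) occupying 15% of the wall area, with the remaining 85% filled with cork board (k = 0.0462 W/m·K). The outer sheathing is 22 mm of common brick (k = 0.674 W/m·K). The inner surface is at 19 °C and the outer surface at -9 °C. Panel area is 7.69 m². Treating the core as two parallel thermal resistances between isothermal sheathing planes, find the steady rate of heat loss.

Q ≈ 2880 W

Sheathing layers in series; stud and cavity paths in parallel between them.
R_inner = 0.019/(1.1×7.69) = 0.002246 K/W
R_stud  = 0.175/(46.6×0.15×7.69) = 0.003256 K/W
R_cav   = 0.175/(0.0462×0.85×7.69) = 0.5795 K/W
1/R_core = 1/R_stud + 1/R_cav → R_core = 0.003237 K/W
R_outer = 0.022/(0.674×7.69) = 0.004245 K/W
R_total = 0.009728 K/W
Q = ΔT/R_total = 28/0.009728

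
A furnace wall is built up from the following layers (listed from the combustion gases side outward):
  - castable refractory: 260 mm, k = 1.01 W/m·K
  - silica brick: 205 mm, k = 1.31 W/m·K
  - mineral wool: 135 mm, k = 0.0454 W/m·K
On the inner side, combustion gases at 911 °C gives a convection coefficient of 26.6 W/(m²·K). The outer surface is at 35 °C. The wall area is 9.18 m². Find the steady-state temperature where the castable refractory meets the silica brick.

T ≈ 836 °C

Using the resistance-network approach (series):
R_inner film = 1/(h_i·A) = 1/(26.6×9.18) = 0.004095 K/W
R_castable refractory = L/(kA) = 0.26/(1.01×9.18) = 0.02804 K/W
R_silica brick = L/(kA) = 0.205/(1.31×9.18) = 0.01705 K/W
R_mineral wool = L/(kA) = 0.135/(0.0454×9.18) = 0.3239 K/W
R_total = 0.3731 K/W;  Q = ΔT/R_total = 876/0.3731 = 2348 W
T_interface = T_inner − Q·ΣR(inner→interface) = 911 − 2350×0.03214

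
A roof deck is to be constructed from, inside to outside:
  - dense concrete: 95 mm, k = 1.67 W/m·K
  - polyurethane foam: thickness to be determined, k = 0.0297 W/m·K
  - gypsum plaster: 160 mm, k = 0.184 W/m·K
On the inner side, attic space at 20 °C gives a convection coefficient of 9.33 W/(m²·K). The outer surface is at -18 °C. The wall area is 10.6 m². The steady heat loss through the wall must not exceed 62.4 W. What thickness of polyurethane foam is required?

L ≈ 161 mm

Treating each layer as a thermal resistance in series:
R_inner film = 1/(h_i·A) = 1/(9.33×10.6) = 0.01011 K/W
R_dense concrete = L/(kA) = 0.095/(1.67×10.6) = 0.005367 K/W
R_gypsum plaster = L/(kA) = 0.16/(0.184×10.6) = 0.08203 K/W
Sum of the known resistances R_other = 0.09751 K/W
Required total resistance R_tot = ΔT/Q_allow = 38/62.4 = 0.609 K/W
R_polyurethane foam = R_tot − R_other = 0.5115 K/W
L = R·k·A = 0.5115×0.0297×10.6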